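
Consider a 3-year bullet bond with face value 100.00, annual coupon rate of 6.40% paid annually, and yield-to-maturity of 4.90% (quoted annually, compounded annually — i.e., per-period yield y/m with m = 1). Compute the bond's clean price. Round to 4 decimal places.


Coupon per period c = face * coupon_rate / m = 6.400000
Periods per year m = 1; per-period yield y/m = 0.049000
Number of cashflows N = 3
Cashflows (t years, CF_t, discount factor 1/(1+y/m)^(m*t), PV):
  t = 1.0000: CF_t = 6.400000, DF = 0.953289, PV = 6.101049
  t = 2.0000: CF_t = 6.400000, DF = 0.908760, PV = 5.816062
  t = 3.0000: CF_t = 106.400000, DF = 0.866310, PV = 92.175428
Price P = sum_t PV_t = 104.092538

Answer: Price = 104.0925


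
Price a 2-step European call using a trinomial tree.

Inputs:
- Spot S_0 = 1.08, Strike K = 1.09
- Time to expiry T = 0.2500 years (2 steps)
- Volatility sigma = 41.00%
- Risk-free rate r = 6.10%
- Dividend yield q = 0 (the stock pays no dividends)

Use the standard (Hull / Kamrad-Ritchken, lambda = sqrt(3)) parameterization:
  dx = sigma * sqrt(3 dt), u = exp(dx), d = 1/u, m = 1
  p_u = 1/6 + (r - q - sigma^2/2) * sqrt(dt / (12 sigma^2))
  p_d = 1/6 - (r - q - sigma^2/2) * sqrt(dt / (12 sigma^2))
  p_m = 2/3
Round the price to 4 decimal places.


dt = T/N = 0.125000; dx = sigma*sqrt(3*dt) = 0.251073
u = exp(dx) = 1.285404; d = 1/u = 0.777966
p_u = 0.160929, p_m = 0.666667, p_d = 0.172405
Discount per step: exp(-r*dt) = 0.992404
Stock lattice S(k, j) with j the centered position index:
  k=0: S(0,+0) = 1.0800
  k=1: S(1,-1) = 0.8402; S(1,+0) = 1.0800; S(1,+1) = 1.3882
  k=2: S(2,-2) = 0.6536; S(2,-1) = 0.8402; S(2,+0) = 1.0800; S(2,+1) = 1.3882; S(2,+2) = 1.7844
Terminal payoffs V(N, j) = max(S_T - K, 0):
  V(2,-2) = 0.000000; V(2,-1) = 0.000000; V(2,+0) = 0.000000; V(2,+1) = 0.298236; V(2,+2) = 0.694443
Backward induction: V(k, j) = exp(-r*dt) * [p_u * V(k+1, j+1) + p_m * V(k+1, j) + p_d * V(k+1, j-1)]
  V(1,-1) = exp(-r*dt) * [p_u*0.000000 + p_m*0.000000 + p_d*0.000000] = 0.000000
  V(1,+0) = exp(-r*dt) * [p_u*0.298236 + p_m*0.000000 + p_d*0.000000] = 0.047630
  V(1,+1) = exp(-r*dt) * [p_u*0.694443 + p_m*0.298236 + p_d*0.000000] = 0.308221
  V(0,+0) = exp(-r*dt) * [p_u*0.308221 + p_m*0.047630 + p_d*0.000000] = 0.080737

Answer: Price = V(0,0) = 0.0807


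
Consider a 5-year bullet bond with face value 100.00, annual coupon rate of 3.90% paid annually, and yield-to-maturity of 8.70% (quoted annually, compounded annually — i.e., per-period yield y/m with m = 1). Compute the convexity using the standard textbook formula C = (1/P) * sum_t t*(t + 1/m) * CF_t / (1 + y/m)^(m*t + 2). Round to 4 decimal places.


Coupon per period c = face * coupon_rate / m = 3.900000
Periods per year m = 1; per-period yield y/m = 0.087000
Number of cashflows N = 5
Cashflows (t years, CF_t, discount factor 1/(1+y/m)^(m*t), PV):
  t = 1.0000: CF_t = 3.900000, DF = 0.919963, PV = 3.587856
  t = 2.0000: CF_t = 3.900000, DF = 0.846332, PV = 3.300696
  t = 3.0000: CF_t = 3.900000, DF = 0.778595, PV = 3.036519
  t = 4.0000: CF_t = 3.900000, DF = 0.716278, PV = 2.793486
  t = 5.0000: CF_t = 103.900000, DF = 0.658950, PV = 68.464876
Price P = sum_t PV_t = 81.183433
Convexity numerator sum_t t*(t + 1/m) * CF_t / (1+y/m)^(m*t + 2):
  t = 1.0000: term = 6.073038
  t = 2.0000: term = 16.760913
  t = 3.0000: term = 30.838847
  t = 4.0000: term = 47.284341
  t = 5.0000: term = 1738.321068
Convexity = (1/P) * sum = 1839.278206 / 81.183433 = 22.655832

Answer: Convexity = 22.6558


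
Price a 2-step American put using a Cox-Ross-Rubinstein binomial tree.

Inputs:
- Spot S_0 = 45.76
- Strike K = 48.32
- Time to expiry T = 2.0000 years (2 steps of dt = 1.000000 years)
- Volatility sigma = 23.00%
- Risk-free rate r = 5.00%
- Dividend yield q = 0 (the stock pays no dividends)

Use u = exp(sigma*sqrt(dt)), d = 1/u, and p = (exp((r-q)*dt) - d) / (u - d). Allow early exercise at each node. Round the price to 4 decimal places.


Answer: Price = V(0,0) = 5.6562

Derivation:
dt = T/N = 1.000000
u = exp(sigma*sqrt(dt)) = 1.258600; d = 1/u = 0.794534
p = (exp((r-q)*dt) - d) / (u - d) = 0.553234
Discount per step: exp(-r*dt) = 0.951229
Stock lattice S(k, i) with i counting down-moves:
  k=0: S(0,0) = 45.7600
  k=1: S(1,0) = 57.5935; S(1,1) = 36.3579
  k=2: S(2,0) = 72.4872; S(2,1) = 45.7600; S(2,2) = 28.8875
Terminal payoffs V(N, i) = max(K - S_T, 0):
  V(2,0) = 0.000000; V(2,1) = 2.560000; V(2,2) = 19.432460
Backward induction: V(k, i) = exp(-r*dt) * [p * V(k+1, i) + (1-p) * V(k+1, i+1)]; then take max(V_cont, immediate exercise) for American.
  V(1,0) = exp(-r*dt) * [p*0.000000 + (1-p)*2.560000] = 1.087940; exercise = 0.000000; V(1,0) = max -> 1.087940
  V(1,1) = exp(-r*dt) * [p*2.560000 + (1-p)*19.432460] = 9.605548; exercise = 11.962142; V(1,1) = max -> 11.962142
  V(0,0) = exp(-r*dt) * [p*1.087940 + (1-p)*11.962142] = 5.656162; exercise = 2.560000; V(0,0) = max -> 5.656162


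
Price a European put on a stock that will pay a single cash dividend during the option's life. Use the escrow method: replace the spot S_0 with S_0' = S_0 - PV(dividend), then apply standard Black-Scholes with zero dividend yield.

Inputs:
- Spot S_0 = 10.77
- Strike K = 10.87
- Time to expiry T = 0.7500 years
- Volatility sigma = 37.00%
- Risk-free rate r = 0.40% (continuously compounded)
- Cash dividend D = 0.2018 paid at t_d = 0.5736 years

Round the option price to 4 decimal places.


PV(D) = D * exp(-r * t_d) = 0.2018 * 0.99770823 = 0.20133752
S_0' = S_0 - PV(D) = 10.7700 - 0.20133752 = 10.56866248
d1 = (ln(S_0'/K) + (r + sigma^2/2)*T) / (sigma*sqrt(T)) = 0.08184034
d2 = d1 - sigma*sqrt(T) = -0.23858906
exp(-rT) = 0.99700450
N(-d1) = 0.46738684; N(-d2) = 0.59428787
P = K * exp(-rT) * N(-d2) - S_0' * N(-d1) = 10.8700 * 0.99700450 * 0.59428787 - 10.56866248 * 0.46738684 = 1.5009

Answer: Price = 1.5009


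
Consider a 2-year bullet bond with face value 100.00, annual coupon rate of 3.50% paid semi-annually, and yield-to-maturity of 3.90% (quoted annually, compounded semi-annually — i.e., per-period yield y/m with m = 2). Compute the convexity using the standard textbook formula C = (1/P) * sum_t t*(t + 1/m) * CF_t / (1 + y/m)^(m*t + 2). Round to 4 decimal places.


Coupon per period c = face * coupon_rate / m = 1.750000
Periods per year m = 2; per-period yield y/m = 0.019500
Number of cashflows N = 4
Cashflows (t years, CF_t, discount factor 1/(1+y/m)^(m*t), PV):
  t = 0.5000: CF_t = 1.750000, DF = 0.980873, PV = 1.716528
  t = 1.0000: CF_t = 1.750000, DF = 0.962112, PV = 1.683696
  t = 1.5000: CF_t = 1.750000, DF = 0.943709, PV = 1.651492
  t = 2.0000: CF_t = 101.750000, DF = 0.925659, PV = 94.185814
Price P = sum_t PV_t = 99.237529
Convexity numerator sum_t t*(t + 1/m) * CF_t / (1+y/m)^(m*t + 2):
  t = 0.5000: term = 0.825746
  t = 1.0000: term = 2.429855
  t = 1.5000: term = 4.766759
  t = 2.0000: term = 453.086416
Convexity = (1/P) * sum = 461.108775 / 99.237529 = 4.646516

Answer: Convexity = 4.6465


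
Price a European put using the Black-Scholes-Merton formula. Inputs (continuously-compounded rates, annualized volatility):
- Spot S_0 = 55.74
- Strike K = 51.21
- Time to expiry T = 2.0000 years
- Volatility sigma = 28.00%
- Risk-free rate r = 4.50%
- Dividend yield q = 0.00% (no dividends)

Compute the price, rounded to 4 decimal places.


d1 = (ln(S/K) + (r - q + 0.5*sigma^2) * T) / (sigma * sqrt(T)) = 0.63933362
d2 = d1 - sigma * sqrt(T) = 0.24335382
exp(-rT) = 0.91393119; exp(-qT) = 1.00000000
P = K * exp(-rT) * N(-d2) - S_0 * exp(-qT) * N(-d1)
N(-d1) = 0.26130296; N(-d2) = 0.40386566
P = 51.2100 * 0.91393119 * 0.40386566 - 55.7400 * 1.00000000 * 0.26130296 = 4.3369

Answer: Price = 4.3369


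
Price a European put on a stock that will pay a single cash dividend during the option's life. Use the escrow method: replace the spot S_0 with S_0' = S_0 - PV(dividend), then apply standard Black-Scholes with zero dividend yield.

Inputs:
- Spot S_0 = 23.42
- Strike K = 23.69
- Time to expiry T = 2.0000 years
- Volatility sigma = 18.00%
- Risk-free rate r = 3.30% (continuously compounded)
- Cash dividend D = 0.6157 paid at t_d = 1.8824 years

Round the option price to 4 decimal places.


PV(D) = D * exp(-r * t_d) = 0.6157 * 0.93977086 = 0.57861692
S_0' = S_0 - PV(D) = 23.4200 - 0.57861692 = 22.84138308
d1 = (ln(S_0'/K) + (r + sigma^2/2)*T) / (sigma*sqrt(T)) = 0.24324835
d2 = d1 - sigma*sqrt(T) = -0.01131009
exp(-rT) = 0.93613086
N(-d1) = 0.40390651; N(-d2) = 0.50451198
P = K * exp(-rT) * N(-d2) - S_0' * N(-d1) = 23.6900 * 0.93613086 * 0.50451198 - 22.84138308 * 0.40390651 = 1.9627

Answer: Price = 1.9627


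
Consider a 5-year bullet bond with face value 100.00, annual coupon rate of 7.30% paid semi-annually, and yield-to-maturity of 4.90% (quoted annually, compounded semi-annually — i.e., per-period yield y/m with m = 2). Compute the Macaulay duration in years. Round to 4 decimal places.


Answer: Macaulay duration = 4.3191 years

Derivation:
Coupon per period c = face * coupon_rate / m = 3.650000
Periods per year m = 2; per-period yield y/m = 0.024500
Number of cashflows N = 10
Cashflows (t years, CF_t, discount factor 1/(1+y/m)^(m*t), PV):
  t = 0.5000: CF_t = 3.650000, DF = 0.976086, PV = 3.562714
  t = 1.0000: CF_t = 3.650000, DF = 0.952744, PV = 3.477514
  t = 1.5000: CF_t = 3.650000, DF = 0.929960, PV = 3.394353
  t = 2.0000: CF_t = 3.650000, DF = 0.907721, PV = 3.313180
  t = 2.5000: CF_t = 3.650000, DF = 0.886013, PV = 3.233948
  t = 3.0000: CF_t = 3.650000, DF = 0.864825, PV = 3.156611
  t = 3.5000: CF_t = 3.650000, DF = 0.844143, PV = 3.081124
  t = 4.0000: CF_t = 3.650000, DF = 0.823957, PV = 3.007441
  t = 4.5000: CF_t = 3.650000, DF = 0.804252, PV = 2.935521
  t = 5.0000: CF_t = 103.650000, DF = 0.785019, PV = 81.367258
Price P = sum_t PV_t = 110.529664
Macaulay numerator sum_t t * PV_t:
  t * PV_t at t = 0.5000: 1.781357
  t * PV_t at t = 1.0000: 3.477514
  t * PV_t at t = 1.5000: 5.091529
  t * PV_t at t = 2.0000: 6.626360
  t * PV_t at t = 2.5000: 8.084870
  t * PV_t at t = 3.0000: 9.469833
  t * PV_t at t = 3.5000: 10.783933
  t * PV_t at t = 4.0000: 12.029765
  t * PV_t at t = 4.5000: 13.209845
  t * PV_t at t = 5.0000: 406.836288
Macaulay duration D = (sum_t t * PV_t) / P = 477.391295 / 110.529664 = 4.319124


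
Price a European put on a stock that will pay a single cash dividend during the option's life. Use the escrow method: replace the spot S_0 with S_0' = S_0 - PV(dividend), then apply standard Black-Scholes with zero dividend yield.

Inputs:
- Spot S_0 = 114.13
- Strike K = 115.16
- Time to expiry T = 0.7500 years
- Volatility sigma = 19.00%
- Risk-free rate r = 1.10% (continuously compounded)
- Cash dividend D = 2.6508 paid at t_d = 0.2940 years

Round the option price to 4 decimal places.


PV(D) = D * exp(-r * t_d) = 2.6508 * 0.99677122 = 2.64224116
S_0' = S_0 - PV(D) = 114.1300 - 2.64224116 = 111.48775884
d1 = (ln(S_0'/K) + (r + sigma^2/2)*T) / (sigma*sqrt(T)) = -0.06454270
d2 = d1 - sigma*sqrt(T) = -0.22908752
exp(-rT) = 0.99178394
N(-d1) = 0.52573095; N(-d2) = 0.59059956
P = K * exp(-rT) * N(-d2) - S_0' * N(-d1) = 115.1600 * 0.99178394 * 0.59059956 - 111.48775884 * 0.52573095 = 8.8421

Answer: Price = 8.8421


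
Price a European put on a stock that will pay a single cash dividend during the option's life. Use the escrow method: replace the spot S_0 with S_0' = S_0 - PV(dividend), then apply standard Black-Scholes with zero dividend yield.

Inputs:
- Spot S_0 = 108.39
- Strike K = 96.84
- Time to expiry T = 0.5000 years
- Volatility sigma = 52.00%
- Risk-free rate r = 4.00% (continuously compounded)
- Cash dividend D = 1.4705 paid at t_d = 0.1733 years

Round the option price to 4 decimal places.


PV(D) = D * exp(-r * t_d) = 1.4705 * 0.99309197 = 1.46034174
S_0' = S_0 - PV(D) = 108.3900 - 1.46034174 = 106.92965826
d1 = (ln(S_0'/K) + (r + sigma^2/2)*T) / (sigma*sqrt(T)) = 0.50778721
d2 = d1 - sigma*sqrt(T) = 0.14009169
exp(-rT) = 0.98019867
N(-d1) = 0.30580129; N(-d2) = 0.44429377
P = K * exp(-rT) * N(-d2) - S_0' * N(-d1) = 96.8400 * 0.98019867 * 0.44429377 - 106.92965826 * 0.30580129 = 9.4742

Answer: Price = 9.4742


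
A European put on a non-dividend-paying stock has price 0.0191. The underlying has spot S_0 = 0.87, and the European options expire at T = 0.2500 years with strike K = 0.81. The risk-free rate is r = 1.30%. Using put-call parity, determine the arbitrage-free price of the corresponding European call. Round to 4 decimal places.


Answer: Call price = 0.0817

Derivation:
Put-call parity: C - P = S_0 * exp(-qT) - K * exp(-rT).
S_0 * exp(-qT) = 0.8700 * 1.00000000 = 0.87000000
K * exp(-rT) = 0.8100 * 0.99675528 = 0.80737177
C = P + S*exp(-qT) - K*exp(-rT)
C = 0.0191 + 0.87000000 - 0.80737177 = 0.0817


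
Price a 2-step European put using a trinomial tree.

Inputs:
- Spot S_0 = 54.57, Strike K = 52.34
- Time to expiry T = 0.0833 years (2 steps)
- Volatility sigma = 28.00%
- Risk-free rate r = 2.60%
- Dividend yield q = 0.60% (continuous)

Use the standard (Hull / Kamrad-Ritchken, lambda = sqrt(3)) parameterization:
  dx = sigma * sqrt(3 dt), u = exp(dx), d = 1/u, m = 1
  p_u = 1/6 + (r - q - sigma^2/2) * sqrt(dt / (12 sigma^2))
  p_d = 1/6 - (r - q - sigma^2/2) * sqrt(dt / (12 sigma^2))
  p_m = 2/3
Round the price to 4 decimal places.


dt = T/N = 0.041650; dx = sigma*sqrt(3*dt) = 0.098975
u = exp(dx) = 1.104039; d = 1/u = 0.905765
p_u = 0.162627, p_m = 0.666667, p_d = 0.170706
Discount per step: exp(-r*dt) = 0.998918
Stock lattice S(k, j) with j the centered position index:
  k=0: S(0,+0) = 54.5700
  k=1: S(1,-1) = 49.4276; S(1,+0) = 54.5700; S(1,+1) = 60.2474
  k=2: S(2,-2) = 44.7698; S(2,-1) = 49.4276; S(2,+0) = 54.5700; S(2,+1) = 60.2474; S(2,+2) = 66.5155
Terminal payoffs V(N, j) = max(K - S_T, 0):
  V(2,-2) = 7.570192; V(2,-1) = 2.912392; V(2,+0) = 0.000000; V(2,+1) = 0.000000; V(2,+2) = 0.000000
Backward induction: V(k, j) = exp(-r*dt) * [p_u * V(k+1, j+1) + p_m * V(k+1, j) + p_d * V(k+1, j-1)]
  V(1,-1) = exp(-r*dt) * [p_u*0.000000 + p_m*2.912392 + p_d*7.570192] = 3.230375
  V(1,+0) = exp(-r*dt) * [p_u*0.000000 + p_m*0.000000 + p_d*2.912392] = 0.496626
  V(1,+1) = exp(-r*dt) * [p_u*0.000000 + p_m*0.000000 + p_d*0.000000] = 0.000000
  V(0,+0) = exp(-r*dt) * [p_u*0.000000 + p_m*0.496626 + p_d*3.230375] = 0.881575

Answer: Price = V(0,0) = 0.8816


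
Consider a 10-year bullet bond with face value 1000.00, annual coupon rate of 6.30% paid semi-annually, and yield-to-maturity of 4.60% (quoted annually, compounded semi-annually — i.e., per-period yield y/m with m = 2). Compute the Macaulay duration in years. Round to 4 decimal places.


Coupon per period c = face * coupon_rate / m = 31.500000
Periods per year m = 2; per-period yield y/m = 0.023000
Number of cashflows N = 20
Cashflows (t years, CF_t, discount factor 1/(1+y/m)^(m*t), PV):
  t = 0.5000: CF_t = 31.500000, DF = 0.977517, PV = 30.791789
  t = 1.0000: CF_t = 31.500000, DF = 0.955540, PV = 30.099500
  t = 1.5000: CF_t = 31.500000, DF = 0.934056, PV = 29.422776
  t = 2.0000: CF_t = 31.500000, DF = 0.913056, PV = 28.761267
  t = 2.5000: CF_t = 31.500000, DF = 0.892528, PV = 28.114631
  t = 3.0000: CF_t = 31.500000, DF = 0.872461, PV = 27.482533
  t = 3.5000: CF_t = 31.500000, DF = 0.852846, PV = 26.864646
  t = 4.0000: CF_t = 31.500000, DF = 0.833671, PV = 26.260651
  t = 4.5000: CF_t = 31.500000, DF = 0.814928, PV = 25.670235
  t = 5.0000: CF_t = 31.500000, DF = 0.796606, PV = 25.093094
  t = 5.5000: CF_t = 31.500000, DF = 0.778696, PV = 24.528929
  t = 6.0000: CF_t = 31.500000, DF = 0.761189, PV = 23.977448
  t = 6.5000: CF_t = 31.500000, DF = 0.744075, PV = 23.438365
  t = 7.0000: CF_t = 31.500000, DF = 0.727346, PV = 22.911403
  t = 7.5000: CF_t = 31.500000, DF = 0.710993, PV = 22.396288
  t = 8.0000: CF_t = 31.500000, DF = 0.695008, PV = 21.892755
  t = 8.5000: CF_t = 31.500000, DF = 0.679382, PV = 21.400542
  t = 9.0000: CF_t = 31.500000, DF = 0.664108, PV = 20.919396
  t = 9.5000: CF_t = 31.500000, DF = 0.649177, PV = 20.449068
  t = 10.0000: CF_t = 1031.500000, DF = 0.634581, PV = 654.570695
Price P = sum_t PV_t = 1135.046011
Macaulay numerator sum_t t * PV_t:
  t * PV_t at t = 0.5000: 15.395894
  t * PV_t at t = 1.0000: 30.099500
  t * PV_t at t = 1.5000: 44.134165
  t * PV_t at t = 2.0000: 57.522535
  t * PV_t at t = 2.5000: 70.286577
  t * PV_t at t = 3.0000: 82.447598
  t * PV_t at t = 3.5000: 94.026260
  t * PV_t at t = 4.0000: 105.042603
  t * PV_t at t = 4.5000: 115.516059
  t * PV_t at t = 5.0000: 125.465471
  t * PV_t at t = 5.5000: 134.909109
  t * PV_t at t = 6.0000: 143.864685
  t * PV_t at t = 6.5000: 152.349373
  t * PV_t at t = 7.0000: 160.379820
  t * PV_t at t = 7.5000: 167.972162
  t * PV_t at t = 8.0000: 175.142039
  t * PV_t at t = 8.5000: 181.904610
  t * PV_t at t = 9.0000: 188.274567
  t * PV_t at t = 9.5000: 194.266143
  t * PV_t at t = 10.0000: 6545.706949
Macaulay duration D = (sum_t t * PV_t) / P = 8784.706119 / 1135.046011 = 7.739515

Answer: Macaulay duration = 7.7395 years


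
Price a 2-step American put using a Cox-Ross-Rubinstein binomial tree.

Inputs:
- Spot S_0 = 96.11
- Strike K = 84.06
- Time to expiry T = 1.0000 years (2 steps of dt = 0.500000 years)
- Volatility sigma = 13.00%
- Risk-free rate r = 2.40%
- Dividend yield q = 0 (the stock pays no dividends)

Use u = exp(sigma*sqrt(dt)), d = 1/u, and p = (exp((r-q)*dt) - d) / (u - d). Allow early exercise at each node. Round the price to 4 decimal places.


dt = T/N = 0.500000
u = exp(sigma*sqrt(dt)) = 1.096281; d = 1/u = 0.912175
p = (exp((r-q)*dt) - d) / (u - d) = 0.542607
Discount per step: exp(-r*dt) = 0.988072
Stock lattice S(k, i) with i counting down-moves:
  k=0: S(0,0) = 96.1100
  k=1: S(1,0) = 105.3636; S(1,1) = 87.6691
  k=2: S(2,0) = 115.5082; S(2,1) = 96.1100; S(2,2) = 79.9695
Terminal payoffs V(N, i) = max(K - S_T, 0):
  V(2,0) = 0.000000; V(2,1) = 0.000000; V(2,2) = 4.090477
Backward induction: V(k, i) = exp(-r*dt) * [p * V(k+1, i) + (1-p) * V(k+1, i+1)]; then take max(V_cont, immediate exercise) for American.
  V(1,0) = exp(-r*dt) * [p*0.000000 + (1-p)*0.000000] = 0.000000; exercise = 0.000000; V(1,0) = max -> 0.000000
  V(1,1) = exp(-r*dt) * [p*0.000000 + (1-p)*4.090477] = 1.848636; exercise = 0.000000; V(1,1) = max -> 1.848636
  V(0,0) = exp(-r*dt) * [p*0.000000 + (1-p)*1.848636] = 0.835467; exercise = 0.000000; V(0,0) = max -> 0.835467

Answer: Price = V(0,0) = 0.8355


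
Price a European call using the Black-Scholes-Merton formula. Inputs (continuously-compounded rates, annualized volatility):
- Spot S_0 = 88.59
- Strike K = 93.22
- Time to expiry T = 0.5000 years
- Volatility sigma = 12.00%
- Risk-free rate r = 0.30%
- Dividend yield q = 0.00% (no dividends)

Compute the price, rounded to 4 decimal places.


d1 = (ln(S/K) + (r - q + 0.5*sigma^2) * T) / (sigma * sqrt(T)) = -0.54026855
d2 = d1 - sigma * sqrt(T) = -0.62512136
exp(-rT) = 0.99850112; exp(-qT) = 1.00000000
C = S_0 * exp(-qT) * N(d1) - K * exp(-rT) * N(d2)
N(d1) = 0.29450592; N(d2) = 0.26594570
C = 88.5900 * 1.00000000 * 0.29450592 - 93.2200 * 0.99850112 * 0.26594570 = 1.3360

Answer: Price = 1.3360


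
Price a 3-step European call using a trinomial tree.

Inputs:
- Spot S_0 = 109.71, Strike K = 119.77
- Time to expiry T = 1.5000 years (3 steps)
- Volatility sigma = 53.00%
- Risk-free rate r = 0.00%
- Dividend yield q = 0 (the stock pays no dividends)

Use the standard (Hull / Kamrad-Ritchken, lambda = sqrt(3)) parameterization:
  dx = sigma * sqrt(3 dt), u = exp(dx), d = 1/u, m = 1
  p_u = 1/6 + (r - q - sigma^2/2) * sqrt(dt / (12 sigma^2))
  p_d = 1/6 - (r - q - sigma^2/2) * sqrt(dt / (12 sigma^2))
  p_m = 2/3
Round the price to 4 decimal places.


dt = T/N = 0.500000; dx = sigma*sqrt(3*dt) = 0.649115
u = exp(dx) = 1.913846; d = 1/u = 0.522508
p_u = 0.112574, p_m = 0.666667, p_d = 0.220760
Discount per step: exp(-r*dt) = 1.000000
Stock lattice S(k, j) with j the centered position index:
  k=0: S(0,+0) = 109.7100
  k=1: S(1,-1) = 57.3244; S(1,+0) = 109.7100; S(1,+1) = 209.9680
  k=2: S(2,-2) = 29.9524; S(2,-1) = 57.3244; S(2,+0) = 109.7100; S(2,+1) = 209.9680; S(2,+2) = 401.8465
  k=3: S(3,-3) = 15.6504; S(3,-2) = 29.9524; S(3,-1) = 57.3244; S(3,+0) = 109.7100; S(3,+1) = 209.9680; S(3,+2) = 401.8465; S(3,+3) = 769.0722
Terminal payoffs V(N, j) = max(S_T - K, 0):
  V(3,-3) = 0.000000; V(3,-2) = 0.000000; V(3,-1) = 0.000000; V(3,+0) = 0.000000; V(3,+1) = 90.198035; V(3,+2) = 282.076464; V(3,+3) = 649.302210
Backward induction: V(k, j) = exp(-r*dt) * [p_u * V(k+1, j+1) + p_m * V(k+1, j) + p_d * V(k+1, j-1)]
  V(2,-2) = exp(-r*dt) * [p_u*0.000000 + p_m*0.000000 + p_d*0.000000] = 0.000000
  V(2,-1) = exp(-r*dt) * [p_u*0.000000 + p_m*0.000000 + p_d*0.000000] = 0.000000
  V(2,+0) = exp(-r*dt) * [p_u*90.198035 + p_m*0.000000 + p_d*0.000000] = 10.153933
  V(2,+1) = exp(-r*dt) * [p_u*282.076464 + p_m*90.198035 + p_d*0.000000] = 91.886433
  V(2,+2) = exp(-r*dt) * [p_u*649.302210 + p_m*282.076464 + p_d*90.198035] = 281.057451
  V(1,-1) = exp(-r*dt) * [p_u*10.153933 + p_m*0.000000 + p_d*0.000000] = 1.143066
  V(1,+0) = exp(-r*dt) * [p_u*91.886433 + p_m*10.153933 + p_d*0.000000] = 17.113290
  V(1,+1) = exp(-r*dt) * [p_u*281.057451 + p_m*91.886433 + p_d*10.153933] = 95.138896
  V(0,+0) = exp(-r*dt) * [p_u*95.138896 + p_m*17.113290 + p_d*1.143066] = 22.371347

Answer: Price = V(0,0) = 22.3713


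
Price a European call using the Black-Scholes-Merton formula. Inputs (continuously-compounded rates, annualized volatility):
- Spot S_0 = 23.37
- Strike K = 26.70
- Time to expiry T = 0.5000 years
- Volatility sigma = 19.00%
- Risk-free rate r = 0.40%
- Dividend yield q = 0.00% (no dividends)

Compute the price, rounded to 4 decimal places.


Answer: Price = 0.2916

Derivation:
d1 = (ln(S/K) + (r - q + 0.5*sigma^2) * T) / (sigma * sqrt(T)) = -0.90945407
d2 = d1 - sigma * sqrt(T) = -1.04380436
exp(-rT) = 0.99800200; exp(-qT) = 1.00000000
C = S_0 * exp(-qT) * N(d1) - K * exp(-rT) * N(d2)
N(d1) = 0.18155525; N(d2) = 0.14828796
C = 23.3700 * 1.00000000 * 0.18155525 - 26.7000 * 0.99800200 * 0.14828796 = 0.2916


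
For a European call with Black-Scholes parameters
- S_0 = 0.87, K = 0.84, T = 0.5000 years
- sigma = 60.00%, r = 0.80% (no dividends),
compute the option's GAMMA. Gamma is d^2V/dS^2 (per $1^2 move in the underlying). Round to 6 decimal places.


d1 = 0.3042711588; d2 = -0.1199929099
phi(d1) = 0.3808959637; exp(-qT) = 1.0000000000; exp(-rT) = 0.9960079893
Gamma = exp(-qT) * phi(d1) / (S * sigma * sqrt(T)) = 1.0000000000 * 0.3808959637 / (0.8700 * 0.6000 * 0.7071067812) = 1.031931

Answer: Gamma = 1.031931


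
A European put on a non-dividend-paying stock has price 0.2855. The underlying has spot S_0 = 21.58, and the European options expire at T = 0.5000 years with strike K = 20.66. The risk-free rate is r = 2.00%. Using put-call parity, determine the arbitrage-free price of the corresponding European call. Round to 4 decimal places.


Put-call parity: C - P = S_0 * exp(-qT) - K * exp(-rT).
S_0 * exp(-qT) = 21.5800 * 1.00000000 = 21.58000000
K * exp(-rT) = 20.6600 * 0.99004983 = 20.45442957
C = P + S*exp(-qT) - K*exp(-rT)
C = 0.2855 + 21.58000000 - 20.45442957 = 1.4111

Answer: Call price = 1.4111


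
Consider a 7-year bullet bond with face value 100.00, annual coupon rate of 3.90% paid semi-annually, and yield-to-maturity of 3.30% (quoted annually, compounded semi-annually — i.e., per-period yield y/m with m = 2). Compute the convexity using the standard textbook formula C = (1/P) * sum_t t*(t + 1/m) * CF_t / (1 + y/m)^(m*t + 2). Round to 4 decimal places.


Coupon per period c = face * coupon_rate / m = 1.950000
Periods per year m = 2; per-period yield y/m = 0.016500
Number of cashflows N = 14
Cashflows (t years, CF_t, discount factor 1/(1+y/m)^(m*t), PV):
  t = 0.5000: CF_t = 1.950000, DF = 0.983768, PV = 1.918347
  t = 1.0000: CF_t = 1.950000, DF = 0.967799, PV = 1.887208
  t = 1.5000: CF_t = 1.950000, DF = 0.952090, PV = 1.856575
  t = 2.0000: CF_t = 1.950000, DF = 0.936635, PV = 1.826439
  t = 2.5000: CF_t = 1.950000, DF = 0.921432, PV = 1.796792
  t = 3.0000: CF_t = 1.950000, DF = 0.906475, PV = 1.767626
  t = 3.5000: CF_t = 1.950000, DF = 0.891761, PV = 1.738933
  t = 4.0000: CF_t = 1.950000, DF = 0.877285, PV = 1.710707
  t = 4.5000: CF_t = 1.950000, DF = 0.863045, PV = 1.682938
  t = 5.0000: CF_t = 1.950000, DF = 0.849036, PV = 1.655620
  t = 5.5000: CF_t = 1.950000, DF = 0.835254, PV = 1.628746
  t = 6.0000: CF_t = 1.950000, DF = 0.821696, PV = 1.602308
  t = 6.5000: CF_t = 1.950000, DF = 0.808359, PV = 1.576299
  t = 7.0000: CF_t = 101.950000, DF = 0.795237, PV = 81.074423
Price P = sum_t PV_t = 103.722962
Convexity numerator sum_t t*(t + 1/m) * CF_t / (1+y/m)^(m*t + 2):
  t = 0.5000: term = 0.928287
  t = 1.0000: term = 2.739658
  t = 1.5000: term = 5.390375
  t = 2.0000: term = 8.838129
  t = 2.5000: term = 13.042000
  t = 3.0000: term = 17.962420
  t = 3.5000: term = 23.561135
  t = 4.0000: term = 29.801168
  t = 4.5000: term = 36.646788
  t = 5.0000: term = 44.063471
  t = 5.5000: term = 52.017871
  t = 6.0000: term = 60.477782
  t = 6.5000: term = 69.412113
  t = 7.0000: term = 4119.347274
Convexity = (1/P) * sum = 4484.228471 / 103.722962 = 43.232746

Answer: Convexity = 43.2327


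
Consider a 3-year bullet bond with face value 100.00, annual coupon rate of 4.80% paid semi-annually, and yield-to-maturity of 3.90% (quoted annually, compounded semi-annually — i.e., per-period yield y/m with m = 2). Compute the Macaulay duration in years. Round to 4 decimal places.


Answer: Macaulay duration = 2.8321 years

Derivation:
Coupon per period c = face * coupon_rate / m = 2.400000
Periods per year m = 2; per-period yield y/m = 0.019500
Number of cashflows N = 6
Cashflows (t years, CF_t, discount factor 1/(1+y/m)^(m*t), PV):
  t = 0.5000: CF_t = 2.400000, DF = 0.980873, PV = 2.354095
  t = 1.0000: CF_t = 2.400000, DF = 0.962112, PV = 2.309068
  t = 1.5000: CF_t = 2.400000, DF = 0.943709, PV = 2.264903
  t = 2.0000: CF_t = 2.400000, DF = 0.925659, PV = 2.221582
  t = 2.5000: CF_t = 2.400000, DF = 0.907954, PV = 2.179090
  t = 3.0000: CF_t = 102.400000, DF = 0.890588, PV = 91.196165
Price P = sum_t PV_t = 102.524903
Macaulay numerator sum_t t * PV_t:
  t * PV_t at t = 0.5000: 1.177048
  t * PV_t at t = 1.0000: 2.309068
  t * PV_t at t = 1.5000: 3.397354
  t * PV_t at t = 2.0000: 4.443164
  t * PV_t at t = 2.5000: 5.447724
  t * PV_t at t = 3.0000: 273.588495
Macaulay duration D = (sum_t t * PV_t) / P = 290.362853 / 102.524903 = 2.832120


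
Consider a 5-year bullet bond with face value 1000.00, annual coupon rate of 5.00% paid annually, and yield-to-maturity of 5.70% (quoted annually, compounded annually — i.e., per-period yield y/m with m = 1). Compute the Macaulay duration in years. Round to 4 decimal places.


Coupon per period c = face * coupon_rate / m = 50.000000
Periods per year m = 1; per-period yield y/m = 0.057000
Number of cashflows N = 5
Cashflows (t years, CF_t, discount factor 1/(1+y/m)^(m*t), PV):
  t = 1.0000: CF_t = 50.000000, DF = 0.946074, PV = 47.303690
  t = 2.0000: CF_t = 50.000000, DF = 0.895056, PV = 44.752781
  t = 3.0000: CF_t = 50.000000, DF = 0.846789, PV = 42.339433
  t = 4.0000: CF_t = 50.000000, DF = 0.801125, PV = 40.056228
  t = 5.0000: CF_t = 1050.000000, DF = 0.757923, PV = 795.819108
Price P = sum_t PV_t = 970.271241
Macaulay numerator sum_t t * PV_t:
  t * PV_t at t = 1.0000: 47.303690
  t * PV_t at t = 2.0000: 89.505562
  t * PV_t at t = 3.0000: 127.018300
  t * PV_t at t = 4.0000: 160.224914
  t * PV_t at t = 5.0000: 3979.095540
Macaulay duration D = (sum_t t * PV_t) / P = 4403.148006 / 970.271241 = 4.538059

Answer: Macaulay duration = 4.5381 years


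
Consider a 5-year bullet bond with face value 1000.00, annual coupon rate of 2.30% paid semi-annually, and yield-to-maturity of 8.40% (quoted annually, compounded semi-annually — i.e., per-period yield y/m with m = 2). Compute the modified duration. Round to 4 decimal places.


Coupon per period c = face * coupon_rate / m = 11.500000
Periods per year m = 2; per-period yield y/m = 0.042000
Number of cashflows N = 10
Cashflows (t years, CF_t, discount factor 1/(1+y/m)^(m*t), PV):
  t = 0.5000: CF_t = 11.500000, DF = 0.959693, PV = 11.036468
  t = 1.0000: CF_t = 11.500000, DF = 0.921010, PV = 10.591620
  t = 1.5000: CF_t = 11.500000, DF = 0.883887, PV = 10.164703
  t = 2.0000: CF_t = 11.500000, DF = 0.848260, PV = 9.754993
  t = 2.5000: CF_t = 11.500000, DF = 0.814069, PV = 9.361798
  t = 3.0000: CF_t = 11.500000, DF = 0.781257, PV = 8.984451
  t = 3.5000: CF_t = 11.500000, DF = 0.749766, PV = 8.622313
  t = 4.0000: CF_t = 11.500000, DF = 0.719545, PV = 8.274773
  t = 4.5000: CF_t = 11.500000, DF = 0.690543, PV = 7.941241
  t = 5.0000: CF_t = 1011.500000, DF = 0.662709, PV = 670.330064
Price P = sum_t PV_t = 755.062424
First compute Macaulay numerator sum_t t * PV_t:
  t * PV_t at t = 0.5000: 5.518234
  t * PV_t at t = 1.0000: 10.591620
  t * PV_t at t = 1.5000: 15.247054
  t * PV_t at t = 2.0000: 19.509986
  t * PV_t at t = 2.5000: 23.404494
  t * PV_t at t = 3.0000: 26.953352
  t * PV_t at t = 3.5000: 30.178097
  t * PV_t at t = 4.0000: 33.099092
  t * PV_t at t = 4.5000: 35.735584
  t * PV_t at t = 5.0000: 3351.650318
Macaulay duration D = 3551.887831 / 755.062424 = 4.704098
Modified duration = D / (1 + y/m) = 4.704098 / (1 + 0.042000) = 4.514490

Answer: Modified duration = 4.5145


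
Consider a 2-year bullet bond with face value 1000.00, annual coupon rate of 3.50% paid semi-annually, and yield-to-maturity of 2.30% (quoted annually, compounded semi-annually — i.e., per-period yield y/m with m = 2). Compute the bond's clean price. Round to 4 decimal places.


Coupon per period c = face * coupon_rate / m = 17.500000
Periods per year m = 2; per-period yield y/m = 0.011500
Number of cashflows N = 4
Cashflows (t years, CF_t, discount factor 1/(1+y/m)^(m*t), PV):
  t = 0.5000: CF_t = 17.500000, DF = 0.988631, PV = 17.301038
  t = 1.0000: CF_t = 17.500000, DF = 0.977391, PV = 17.104338
  t = 1.5000: CF_t = 17.500000, DF = 0.966279, PV = 16.909875
  t = 2.0000: CF_t = 1017.500000, DF = 0.955293, PV = 972.010306
Price P = sum_t PV_t = 1023.325556

Answer: Price = 1023.3256


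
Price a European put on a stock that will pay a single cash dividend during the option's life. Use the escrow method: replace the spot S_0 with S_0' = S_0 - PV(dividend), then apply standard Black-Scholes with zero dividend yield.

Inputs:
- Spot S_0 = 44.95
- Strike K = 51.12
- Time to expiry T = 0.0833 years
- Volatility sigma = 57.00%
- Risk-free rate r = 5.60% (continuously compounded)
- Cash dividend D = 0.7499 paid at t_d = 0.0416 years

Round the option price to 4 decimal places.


PV(D) = D * exp(-r * t_d) = 0.7499 * 0.99767311 = 0.74815507
S_0' = S_0 - PV(D) = 44.9500 - 0.74815507 = 44.20184493
d1 = (ln(S_0'/K) + (r + sigma^2/2)*T) / (sigma*sqrt(T)) = -0.77327163
d2 = d1 - sigma*sqrt(T) = -0.93778354
exp(-rT) = 0.99534606
N(-d1) = 0.78031918; N(-d2) = 0.82582217
P = K * exp(-rT) * N(-d2) - S_0' * N(-d1) = 51.1200 * 0.99534606 * 0.82582217 - 44.20184493 * 0.78031918 = 7.5280

Answer: Price = 7.5280


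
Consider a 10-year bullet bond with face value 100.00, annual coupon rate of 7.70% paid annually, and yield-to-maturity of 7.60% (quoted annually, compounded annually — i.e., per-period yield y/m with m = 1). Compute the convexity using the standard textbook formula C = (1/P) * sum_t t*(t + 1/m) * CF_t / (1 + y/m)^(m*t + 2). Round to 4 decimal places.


Answer: Convexity = 62.0401

Derivation:
Coupon per period c = face * coupon_rate / m = 7.700000
Periods per year m = 1; per-period yield y/m = 0.076000
Number of cashflows N = 10
Cashflows (t years, CF_t, discount factor 1/(1+y/m)^(m*t), PV):
  t = 1.0000: CF_t = 7.700000, DF = 0.929368, PV = 7.156134
  t = 2.0000: CF_t = 7.700000, DF = 0.863725, PV = 6.650682
  t = 3.0000: CF_t = 7.700000, DF = 0.802718, PV = 6.180931
  t = 4.0000: CF_t = 7.700000, DF = 0.746021, PV = 5.744360
  t = 5.0000: CF_t = 7.700000, DF = 0.693328, PV = 5.338624
  t = 6.0000: CF_t = 7.700000, DF = 0.644357, PV = 4.961547
  t = 7.0000: CF_t = 7.700000, DF = 0.598845, PV = 4.611103
  t = 8.0000: CF_t = 7.700000, DF = 0.556547, PV = 4.285412
  t = 9.0000: CF_t = 7.700000, DF = 0.517237, PV = 3.982725
  t = 10.0000: CF_t = 107.700000, DF = 0.480704, PV = 51.771767
Price P = sum_t PV_t = 100.683285
Convexity numerator sum_t t*(t + 1/m) * CF_t / (1+y/m)^(m*t + 2):
  t = 1.0000: term = 12.361862
  t = 2.0000: term = 34.466159
  t = 3.0000: term = 64.063493
  t = 4.0000: term = 99.230937
  t = 5.0000: term = 138.333091
  t = 6.0000: term = 179.987293
  t = 7.0000: term = 223.032581
  t = 8.0000: term = 266.502022
  t = 9.0000: term = 309.598074
  t = 10.0000: term = 4918.822291
Convexity = (1/P) * sum = 6246.397803 / 100.683285 = 62.040068


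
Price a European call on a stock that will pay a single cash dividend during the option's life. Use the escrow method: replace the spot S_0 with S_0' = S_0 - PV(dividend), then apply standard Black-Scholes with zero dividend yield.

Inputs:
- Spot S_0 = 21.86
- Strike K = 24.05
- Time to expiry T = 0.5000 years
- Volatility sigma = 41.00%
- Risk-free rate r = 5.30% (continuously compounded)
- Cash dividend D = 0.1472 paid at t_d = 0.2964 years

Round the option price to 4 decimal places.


PV(D) = D * exp(-r * t_d) = 0.1472 * 0.98441355 = 0.14490567
S_0' = S_0 - PV(D) = 21.8600 - 0.14490567 = 21.71509433
d1 = (ln(S_0'/K) + (r + sigma^2/2)*T) / (sigma*sqrt(T)) = -0.11590476
d2 = d1 - sigma*sqrt(T) = -0.40581854
exp(-rT) = 0.97384804
N(d1) = 0.45386401; N(d2) = 0.34243797
C = S_0' * N(d1) - K * exp(-rT) * N(d2) = 21.71509433 * 0.45386401 - 24.0500 * 0.97384804 * 0.34243797 = 1.8354

Answer: Price = 1.8354


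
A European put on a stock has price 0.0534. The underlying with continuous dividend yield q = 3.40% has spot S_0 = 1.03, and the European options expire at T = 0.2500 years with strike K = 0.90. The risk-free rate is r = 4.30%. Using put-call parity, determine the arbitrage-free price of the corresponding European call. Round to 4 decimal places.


Answer: Call price = 0.1843

Derivation:
Put-call parity: C - P = S_0 * exp(-qT) - K * exp(-rT).
S_0 * exp(-qT) = 1.0300 * 0.99153602 = 1.02128210
K * exp(-rT) = 0.9000 * 0.98930757 = 0.89037682
C = P + S*exp(-qT) - K*exp(-rT)
C = 0.0534 + 1.02128210 - 0.89037682 = 0.1843


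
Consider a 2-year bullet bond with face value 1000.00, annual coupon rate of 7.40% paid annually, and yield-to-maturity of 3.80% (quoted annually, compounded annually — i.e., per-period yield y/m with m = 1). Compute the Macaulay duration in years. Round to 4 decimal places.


Coupon per period c = face * coupon_rate / m = 74.000000
Periods per year m = 1; per-period yield y/m = 0.038000
Number of cashflows N = 2
Cashflows (t years, CF_t, discount factor 1/(1+y/m)^(m*t), PV):
  t = 1.0000: CF_t = 74.000000, DF = 0.963391, PV = 71.290944
  t = 2.0000: CF_t = 1074.000000, DF = 0.928122, PV = 996.803546
Price P = sum_t PV_t = 1068.094490
Macaulay numerator sum_t t * PV_t:
  t * PV_t at t = 1.0000: 71.290944
  t * PV_t at t = 2.0000: 1993.607092
Macaulay duration D = (sum_t t * PV_t) / P = 2064.898036 / 1068.094490 = 1.933254

Answer: Macaulay duration = 1.9333 years


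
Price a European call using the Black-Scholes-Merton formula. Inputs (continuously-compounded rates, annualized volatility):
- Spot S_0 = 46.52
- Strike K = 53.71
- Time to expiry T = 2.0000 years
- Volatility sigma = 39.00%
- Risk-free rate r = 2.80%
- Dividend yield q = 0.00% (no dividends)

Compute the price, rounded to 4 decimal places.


Answer: Price = 8.5685

Derivation:
d1 = (ln(S/K) + (r - q + 0.5*sigma^2) * T) / (sigma * sqrt(T)) = 0.11673268
d2 = d1 - sigma * sqrt(T) = -0.43481061
exp(-rT) = 0.94553914; exp(-qT) = 1.00000000
C = S_0 * exp(-qT) * N(d1) - K * exp(-rT) * N(d2)
N(d1) = 0.54646405; N(d2) = 0.33184995
C = 46.5200 * 1.00000000 * 0.54646405 - 53.7100 * 0.94553914 * 0.33184995 = 8.5685


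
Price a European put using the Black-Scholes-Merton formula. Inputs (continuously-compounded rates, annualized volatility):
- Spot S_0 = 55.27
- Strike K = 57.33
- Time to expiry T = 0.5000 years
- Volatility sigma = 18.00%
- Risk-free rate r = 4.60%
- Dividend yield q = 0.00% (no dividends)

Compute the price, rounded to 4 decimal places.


d1 = (ln(S/K) + (r - q + 0.5*sigma^2) * T) / (sigma * sqrt(T)) = -0.04316322
d2 = d1 - sigma * sqrt(T) = -0.17044244
exp(-rT) = 0.97726248; exp(-qT) = 1.00000000
P = K * exp(-rT) * N(-d2) - S_0 * exp(-qT) * N(-d1)
N(-d1) = 0.51721429; N(-d2) = 0.56766890
P = 57.3300 * 0.97726248 * 0.56766890 - 55.2700 * 1.00000000 * 0.51721429 = 3.2180

Answer: Price = 3.2180


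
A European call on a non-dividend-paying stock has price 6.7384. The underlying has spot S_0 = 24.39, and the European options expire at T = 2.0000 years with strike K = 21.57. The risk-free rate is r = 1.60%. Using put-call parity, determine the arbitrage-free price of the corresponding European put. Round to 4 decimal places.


Put-call parity: C - P = S_0 * exp(-qT) - K * exp(-rT).
S_0 * exp(-qT) = 24.3900 * 1.00000000 = 24.39000000
K * exp(-rT) = 21.5700 * 0.96850658 = 20.89068698
P = C - S*exp(-qT) + K*exp(-rT)
P = 6.7384 - 24.39000000 + 20.89068698 = 3.2391

Answer: Put price = 3.2391


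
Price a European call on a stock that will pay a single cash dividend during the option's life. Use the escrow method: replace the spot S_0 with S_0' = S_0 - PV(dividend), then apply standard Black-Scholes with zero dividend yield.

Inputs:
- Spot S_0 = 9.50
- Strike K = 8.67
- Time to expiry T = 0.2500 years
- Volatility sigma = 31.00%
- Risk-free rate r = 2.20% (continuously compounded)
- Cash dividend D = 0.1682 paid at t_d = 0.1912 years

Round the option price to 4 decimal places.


PV(D) = D * exp(-r * t_d) = 0.1682 * 0.99580243 = 0.16749397
S_0' = S_0 - PV(D) = 9.5000 - 0.16749397 = 9.33250603
d1 = (ln(S_0'/K) + (r + sigma^2/2)*T) / (sigma*sqrt(T)) = 0.58804701
d2 = d1 - sigma*sqrt(T) = 0.43304701
exp(-rT) = 0.99451510
N(d1) = 0.72174963; N(d2) = 0.66750969
C = S_0' * N(d1) - K * exp(-rT) * N(d2) = 9.33250603 * 0.72174963 - 8.6700 * 0.99451510 * 0.66750969 = 0.9802

Answer: Price = 0.9802


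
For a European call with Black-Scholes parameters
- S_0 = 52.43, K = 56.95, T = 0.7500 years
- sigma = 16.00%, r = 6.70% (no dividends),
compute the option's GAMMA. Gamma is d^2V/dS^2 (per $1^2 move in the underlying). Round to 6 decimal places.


Answer: Gamma = 0.054172

Derivation:
d1 = -0.1648677337; d2 = -0.3034317983
phi(d1) = 0.3935570589; exp(-qT) = 1.0000000000; exp(-rT) = 0.9509916469
Gamma = exp(-qT) * phi(d1) / (S * sigma * sqrt(T)) = 1.0000000000 * 0.3935570589 / (52.4300 * 0.1600 * 0.8660254038) = 0.054172


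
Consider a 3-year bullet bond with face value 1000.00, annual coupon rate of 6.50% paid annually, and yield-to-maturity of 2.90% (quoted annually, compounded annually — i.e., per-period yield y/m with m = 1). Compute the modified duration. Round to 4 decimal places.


Answer: Modified duration = 2.7499

Derivation:
Coupon per period c = face * coupon_rate / m = 65.000000
Periods per year m = 1; per-period yield y/m = 0.029000
Number of cashflows N = 3
Cashflows (t years, CF_t, discount factor 1/(1+y/m)^(m*t), PV):
  t = 1.0000: CF_t = 65.000000, DF = 0.971817, PV = 63.168124
  t = 2.0000: CF_t = 65.000000, DF = 0.944429, PV = 61.387876
  t = 3.0000: CF_t = 1065.000000, DF = 0.917812, PV = 977.470104
Price P = sum_t PV_t = 1102.026105
First compute Macaulay numerator sum_t t * PV_t:
  t * PV_t at t = 1.0000: 63.168124
  t * PV_t at t = 2.0000: 122.775752
  t * PV_t at t = 3.0000: 2932.410313
Macaulay duration D = 3118.354189 / 1102.026105 = 2.829655
Modified duration = D / (1 + y/m) = 2.829655 / (1 + 0.029000) = 2.749908


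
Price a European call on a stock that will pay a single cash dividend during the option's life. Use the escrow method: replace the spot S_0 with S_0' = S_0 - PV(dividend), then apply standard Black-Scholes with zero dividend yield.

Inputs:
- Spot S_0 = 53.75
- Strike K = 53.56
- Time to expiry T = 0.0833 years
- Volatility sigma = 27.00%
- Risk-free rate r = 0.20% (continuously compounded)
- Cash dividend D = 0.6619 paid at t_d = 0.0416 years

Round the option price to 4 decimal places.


Answer: Price = 1.4360

Derivation:
PV(D) = D * exp(-r * t_d) = 0.6619 * 0.99991680 = 0.66184493
S_0' = S_0 - PV(D) = 53.7500 - 0.66184493 = 53.08815507
d1 = (ln(S_0'/K) + (r + sigma^2/2)*T) / (sigma*sqrt(T)) = -0.07245015
d2 = d1 - sigma*sqrt(T) = -0.15037685
exp(-rT) = 0.99983341
N(d1) = 0.47112184; N(d2) = 0.44023365
C = S_0' * N(d1) - K * exp(-rT) * N(d2) = 53.08815507 * 0.47112184 - 53.5600 * 0.99983341 * 0.44023365 = 1.4360
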